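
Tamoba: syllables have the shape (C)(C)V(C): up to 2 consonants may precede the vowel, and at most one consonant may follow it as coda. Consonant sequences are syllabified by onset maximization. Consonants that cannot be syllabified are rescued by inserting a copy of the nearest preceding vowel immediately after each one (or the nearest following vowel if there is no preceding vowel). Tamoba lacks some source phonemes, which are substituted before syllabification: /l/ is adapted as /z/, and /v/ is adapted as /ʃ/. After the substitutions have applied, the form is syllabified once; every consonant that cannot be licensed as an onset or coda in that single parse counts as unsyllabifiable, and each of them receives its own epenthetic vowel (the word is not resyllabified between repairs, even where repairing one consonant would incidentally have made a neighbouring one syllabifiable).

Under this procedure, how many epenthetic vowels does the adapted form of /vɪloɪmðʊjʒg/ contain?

2

After substitution the input is /ʃɪzoɪmðʊjʒg/.
The unsyllabifiable consonants are /ʒ/, /g/; each receives one epenthetic vowel.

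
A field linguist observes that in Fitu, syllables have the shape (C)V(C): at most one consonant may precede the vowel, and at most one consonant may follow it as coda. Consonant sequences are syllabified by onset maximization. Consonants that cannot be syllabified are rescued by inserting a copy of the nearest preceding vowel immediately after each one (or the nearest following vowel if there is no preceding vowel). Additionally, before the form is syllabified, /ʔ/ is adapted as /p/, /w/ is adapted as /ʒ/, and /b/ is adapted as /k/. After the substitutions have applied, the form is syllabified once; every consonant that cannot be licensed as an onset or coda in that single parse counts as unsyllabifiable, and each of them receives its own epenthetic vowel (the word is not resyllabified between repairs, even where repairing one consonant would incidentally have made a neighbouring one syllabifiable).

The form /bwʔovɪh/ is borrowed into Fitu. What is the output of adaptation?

Substitution: /b/ → /k/, /w/ → /ʒ/, /ʔ/ → /p/, giving /kʒpovɪh/.
The consonants /k/, /ʒ/ cannot be parsed into a legal (C)V(C) syllable (at most one coda consonant is licensed; onsets are limited to one consonant).
Epenthesis after each stranded consonant: /k/ → /ko/, /ʒ/ → /ʒo/.

koʒopovɪh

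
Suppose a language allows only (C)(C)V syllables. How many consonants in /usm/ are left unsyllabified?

Under (C)(C)V, the unsyllabifiable consonants are /s/, /m/ (no codas are permitted; onsets may contain at most 2 consonants).

2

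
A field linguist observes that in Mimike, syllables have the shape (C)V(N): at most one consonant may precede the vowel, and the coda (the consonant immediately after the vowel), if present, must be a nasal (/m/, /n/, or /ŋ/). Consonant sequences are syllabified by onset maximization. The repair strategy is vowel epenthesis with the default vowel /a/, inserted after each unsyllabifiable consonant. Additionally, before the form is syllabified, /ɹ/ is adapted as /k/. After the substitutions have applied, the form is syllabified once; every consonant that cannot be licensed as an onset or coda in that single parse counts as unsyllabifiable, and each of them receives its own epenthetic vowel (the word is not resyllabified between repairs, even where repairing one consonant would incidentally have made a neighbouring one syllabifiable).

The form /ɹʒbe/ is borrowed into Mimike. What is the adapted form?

kaʒabe

Substitution: /ɹ/ → /k/, giving /kʒbe/.
Syllabifying with onset maximization leaves /k/, /ʒ/ stranded (only a nasal (/m/, /n/, or /ŋ/) is licensed in coda position; onsets are limited to one consonant).
Epenthesis after each stranded consonant: /k/ → /ka/, /ʒ/ → /ʒa/.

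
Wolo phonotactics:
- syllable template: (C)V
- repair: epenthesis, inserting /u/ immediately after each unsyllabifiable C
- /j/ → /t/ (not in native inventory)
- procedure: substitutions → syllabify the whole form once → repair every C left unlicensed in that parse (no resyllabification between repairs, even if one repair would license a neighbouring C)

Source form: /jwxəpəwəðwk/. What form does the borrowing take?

Substitution: /j/ → /t/, giving /twxəpəwəðwk/.
Syllabifying with onset maximization leaves /t/, /w/, /ð/, /w/, /k/ stranded (no codas are permitted; onsets are limited to one consonant).
Epenthesis after each stranded consonant: /t/ → /tu/, /w/ → /wu/, /ð/ → /ðu/, /w/ → /wu/, /k/ → /ku/.

tuwuxəpəwəðuwuku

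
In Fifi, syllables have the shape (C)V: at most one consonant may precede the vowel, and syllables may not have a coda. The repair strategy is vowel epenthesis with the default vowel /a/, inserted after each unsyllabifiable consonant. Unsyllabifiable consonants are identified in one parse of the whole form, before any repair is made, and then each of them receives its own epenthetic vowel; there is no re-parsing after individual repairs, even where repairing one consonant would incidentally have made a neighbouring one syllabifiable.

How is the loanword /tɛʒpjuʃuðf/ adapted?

Under (C)V, the unsyllabifiable consonants are /ʒ/, /p/, /ð/, /f/ (no codas are permitted; onsets are limited to one consonant).
Epenthesis after each stranded consonant: /ʒ/ → /ʒa/, /p/ → /pa/, /ð/ → /ða/, /f/ → /fa/.

tɛʒapajuʃuðafa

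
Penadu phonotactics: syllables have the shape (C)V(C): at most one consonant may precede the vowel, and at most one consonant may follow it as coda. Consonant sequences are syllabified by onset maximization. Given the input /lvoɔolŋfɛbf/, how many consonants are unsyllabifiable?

3

Under (C)V(C), the unsyllabifiable consonants are /l/, /ŋ/, /f/ (at most one coda consonant is licensed; onsets are limited to one consonant).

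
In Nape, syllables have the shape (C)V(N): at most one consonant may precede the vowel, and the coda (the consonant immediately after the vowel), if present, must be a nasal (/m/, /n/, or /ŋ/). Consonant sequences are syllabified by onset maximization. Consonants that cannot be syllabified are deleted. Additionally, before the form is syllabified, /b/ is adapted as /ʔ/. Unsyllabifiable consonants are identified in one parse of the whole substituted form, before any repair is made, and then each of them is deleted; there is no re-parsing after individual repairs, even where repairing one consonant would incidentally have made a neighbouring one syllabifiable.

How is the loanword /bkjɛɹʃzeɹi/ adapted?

jɛzeɹi

Substitution: /b/ → /ʔ/, giving /ʔkjɛɹʃzeɹi/.
The consonants /ʔ/, /k/, /ɹ/, /ʃ/ cannot be parsed into a legal (C)V(N) syllable (only a nasal (/m/, /n/, or /ŋ/) is licensed in coda position; onsets are limited to one consonant).
Deletion applies to /ʔ/, /k/, /ɹ/, /ʃ/.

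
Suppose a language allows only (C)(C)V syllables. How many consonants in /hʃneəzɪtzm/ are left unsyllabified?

The consonants /h/, /t/, /z/, /m/ cannot be parsed into a legal (C)(C)V syllable (no codas are permitted; onsets may contain at most 2 consonants).

4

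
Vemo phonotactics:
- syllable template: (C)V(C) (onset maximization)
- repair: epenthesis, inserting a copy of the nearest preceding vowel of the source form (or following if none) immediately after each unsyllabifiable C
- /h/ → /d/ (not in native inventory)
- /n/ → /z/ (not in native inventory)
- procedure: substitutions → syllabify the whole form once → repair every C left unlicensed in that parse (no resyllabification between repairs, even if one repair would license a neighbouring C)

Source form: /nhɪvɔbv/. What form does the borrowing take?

Substitution: /n/ → /z/, /h/ → /d/, giving /zdɪvɔbv/.
The consonants /z/, /v/ cannot be parsed into a legal (C)V(C) syllable (at most one coda consonant is licensed; onsets are limited to one consonant).
Each unlicensed consonant becomes the onset of a new syllable: /z/ → /zɪ/, /v/ → /vɔ/.

zɪdɪvɔbvɔ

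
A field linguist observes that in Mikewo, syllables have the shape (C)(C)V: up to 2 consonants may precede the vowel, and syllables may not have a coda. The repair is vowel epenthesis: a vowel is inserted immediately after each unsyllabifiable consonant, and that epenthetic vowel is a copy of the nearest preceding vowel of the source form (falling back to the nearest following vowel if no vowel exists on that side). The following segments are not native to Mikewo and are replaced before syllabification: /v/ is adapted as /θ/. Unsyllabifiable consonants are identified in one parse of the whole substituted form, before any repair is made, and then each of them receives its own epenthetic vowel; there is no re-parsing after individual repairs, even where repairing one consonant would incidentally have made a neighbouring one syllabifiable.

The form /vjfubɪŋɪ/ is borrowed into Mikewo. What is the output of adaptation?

θujfubɪŋɪ

Substitution: /v/ → /θ/, giving /θjfubɪŋɪ/.
The consonants /θ/ cannot be parsed into a legal (C)(C)V syllable (no codas are permitted; onsets may contain at most 2 consonants).
Inserting the epenthetic vowel yields /θ/ → /θu/.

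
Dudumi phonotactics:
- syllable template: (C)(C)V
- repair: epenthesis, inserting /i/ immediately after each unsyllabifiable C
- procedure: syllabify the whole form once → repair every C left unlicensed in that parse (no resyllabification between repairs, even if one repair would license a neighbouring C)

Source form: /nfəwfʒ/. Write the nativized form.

The consonants /w/, /f/, /ʒ/ cannot be parsed into a legal (C)(C)V syllable (no codas are permitted; onsets may contain at most 2 consonants).
Epenthesis after each stranded consonant: /w/ → /wi/, /f/ → /fi/, /ʒ/ → /ʒi/.

nfəwifiʒi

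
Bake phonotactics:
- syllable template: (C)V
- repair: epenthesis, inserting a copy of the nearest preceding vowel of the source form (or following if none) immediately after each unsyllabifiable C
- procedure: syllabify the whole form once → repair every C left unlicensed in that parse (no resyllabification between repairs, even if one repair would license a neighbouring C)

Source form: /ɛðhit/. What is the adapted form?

Under (C)V, the unsyllabifiable consonants are /ð/, /t/ (no codas are permitted; onsets are limited to one consonant).
Epenthesis after each stranded consonant: /ð/ → /ðɛ/, /t/ → /ti/.

ɛðɛhiti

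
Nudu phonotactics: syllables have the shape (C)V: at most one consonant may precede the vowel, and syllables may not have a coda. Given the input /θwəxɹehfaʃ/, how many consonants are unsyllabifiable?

The consonants /θ/, /x/, /h/, /ʃ/ cannot be parsed into a legal (C)V syllable (no codas are permitted; onsets are limited to one consonant).

4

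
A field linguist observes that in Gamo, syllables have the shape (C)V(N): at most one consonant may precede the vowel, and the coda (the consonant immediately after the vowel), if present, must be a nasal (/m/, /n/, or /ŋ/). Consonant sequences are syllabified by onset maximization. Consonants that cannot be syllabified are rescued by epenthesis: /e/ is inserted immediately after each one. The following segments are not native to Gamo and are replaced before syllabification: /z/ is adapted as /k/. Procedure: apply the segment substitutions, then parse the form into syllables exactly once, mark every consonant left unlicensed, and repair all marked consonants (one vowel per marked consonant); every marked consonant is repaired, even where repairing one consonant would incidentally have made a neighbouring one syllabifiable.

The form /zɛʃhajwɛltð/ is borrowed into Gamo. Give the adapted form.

Substitution: /z/ → /k/, giving /kɛʃhajwɛltð/.
Syllabifying with onset maximization leaves /ʃ/, /j/, /l/, /t/, /ð/ stranded (only a nasal (/m/, /n/, or /ŋ/) is licensed in coda position; onsets are limited to one consonant).
Inserting the epenthetic vowel yields /ʃ/ → /ʃe/, /j/ → /je/, /l/ → /le/, /t/ → /te/, /ð/ → /ðe/.

kɛʃehajewɛleteðe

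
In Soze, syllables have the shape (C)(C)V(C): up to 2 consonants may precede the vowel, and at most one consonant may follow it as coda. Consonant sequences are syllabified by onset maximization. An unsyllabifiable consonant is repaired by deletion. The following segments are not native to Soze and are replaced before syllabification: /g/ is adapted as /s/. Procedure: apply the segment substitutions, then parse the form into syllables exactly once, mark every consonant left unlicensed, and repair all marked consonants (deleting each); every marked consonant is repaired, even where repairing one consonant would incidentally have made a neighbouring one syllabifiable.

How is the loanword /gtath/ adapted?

stat

Substitution: /g/ → /s/, giving /stath/.
The consonants /h/ cannot be parsed into a legal (C)(C)V(C) syllable (at most one coda consonant is licensed; onsets may contain at most 2 consonants).
Each unlicensed consonant is deleted: /h/.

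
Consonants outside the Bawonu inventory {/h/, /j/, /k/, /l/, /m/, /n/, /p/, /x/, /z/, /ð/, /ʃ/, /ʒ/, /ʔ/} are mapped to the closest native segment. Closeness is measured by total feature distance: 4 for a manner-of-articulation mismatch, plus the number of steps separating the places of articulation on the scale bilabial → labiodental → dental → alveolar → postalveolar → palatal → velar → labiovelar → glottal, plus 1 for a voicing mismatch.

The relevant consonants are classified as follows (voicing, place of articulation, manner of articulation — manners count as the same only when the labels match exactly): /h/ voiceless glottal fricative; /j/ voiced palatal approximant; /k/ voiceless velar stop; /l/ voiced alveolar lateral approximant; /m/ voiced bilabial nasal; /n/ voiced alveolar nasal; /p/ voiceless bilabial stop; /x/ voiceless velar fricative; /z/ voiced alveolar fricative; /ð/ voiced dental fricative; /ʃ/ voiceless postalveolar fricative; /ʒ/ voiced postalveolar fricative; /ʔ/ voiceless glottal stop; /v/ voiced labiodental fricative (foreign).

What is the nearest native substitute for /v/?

ð

/ð/ is closest: same manner (fricative), place distance 1 (labiodental→dental), same voicing; total 1. Next closest is /z/ at distance 2.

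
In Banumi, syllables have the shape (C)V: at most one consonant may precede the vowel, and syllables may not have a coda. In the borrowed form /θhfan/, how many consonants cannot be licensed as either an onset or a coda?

The consonants /θ/, /h/, /n/ cannot be parsed into a legal (C)V syllable (no codas are permitted; onsets are limited to one consonant).

3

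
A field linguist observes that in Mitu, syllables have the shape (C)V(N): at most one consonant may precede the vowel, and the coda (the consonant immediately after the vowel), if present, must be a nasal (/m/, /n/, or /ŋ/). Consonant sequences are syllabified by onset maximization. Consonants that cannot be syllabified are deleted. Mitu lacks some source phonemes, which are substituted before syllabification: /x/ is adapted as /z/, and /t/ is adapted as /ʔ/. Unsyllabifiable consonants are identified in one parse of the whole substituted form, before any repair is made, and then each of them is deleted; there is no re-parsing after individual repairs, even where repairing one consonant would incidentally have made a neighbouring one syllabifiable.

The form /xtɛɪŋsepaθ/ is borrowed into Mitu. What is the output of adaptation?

Substitution: /x/ → /z/, /t/ → /ʔ/, giving /zʔɛɪŋsepaθ/.
Syllabifying with onset maximization leaves /z/, /θ/ stranded (only a nasal (/m/, /n/, or /ŋ/) is licensed in coda position; onsets are limited to one consonant).
Deletion applies to /z/, /θ/.

ʔɛɪŋsepa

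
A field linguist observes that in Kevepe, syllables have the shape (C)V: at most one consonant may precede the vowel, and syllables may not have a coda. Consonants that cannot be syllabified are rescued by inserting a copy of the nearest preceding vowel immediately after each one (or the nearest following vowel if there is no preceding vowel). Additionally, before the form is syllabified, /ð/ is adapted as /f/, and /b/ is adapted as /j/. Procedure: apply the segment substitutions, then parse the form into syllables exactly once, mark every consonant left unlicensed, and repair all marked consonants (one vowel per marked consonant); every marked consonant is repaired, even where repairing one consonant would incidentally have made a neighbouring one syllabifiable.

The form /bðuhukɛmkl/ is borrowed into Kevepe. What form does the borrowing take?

Substitution: /b/ → /j/, /ð/ → /f/, giving /jfuhukɛmkl/.
The consonants /j/, /m/, /k/, /l/ cannot be parsed into a legal (C)V syllable (no codas are permitted; onsets are limited to one consonant).
Inserting the epenthetic vowel yields /j/ → /ju/, /m/ → /mɛ/, /k/ → /kɛ/, /l/ → /lɛ/.

jufuhukɛmɛkɛlɛ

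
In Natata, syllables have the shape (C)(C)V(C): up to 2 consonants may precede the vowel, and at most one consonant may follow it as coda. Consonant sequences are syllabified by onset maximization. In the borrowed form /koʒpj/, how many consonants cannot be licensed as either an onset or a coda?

Syllabifying with onset maximization leaves /p/, /j/ stranded (at most one coda consonant is licensed; onsets may contain at most 2 consonants).

2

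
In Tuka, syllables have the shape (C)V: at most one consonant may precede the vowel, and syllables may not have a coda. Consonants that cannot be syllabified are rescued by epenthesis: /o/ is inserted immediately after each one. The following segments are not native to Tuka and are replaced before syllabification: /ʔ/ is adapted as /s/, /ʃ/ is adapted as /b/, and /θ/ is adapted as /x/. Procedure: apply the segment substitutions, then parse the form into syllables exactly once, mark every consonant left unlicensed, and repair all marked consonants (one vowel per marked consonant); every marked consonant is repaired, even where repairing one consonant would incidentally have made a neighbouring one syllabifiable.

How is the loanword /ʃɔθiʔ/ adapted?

Substitution: /ʃ/ → /b/, /θ/ → /x/, /ʔ/ → /s/, giving /bɔxis/.
Under (C)V, the unsyllabifiable consonants are /s/ (no codas are permitted; onsets are limited to one consonant).
Each unlicensed consonant becomes the onset of a new syllable: /s/ → /so/.

bɔxiso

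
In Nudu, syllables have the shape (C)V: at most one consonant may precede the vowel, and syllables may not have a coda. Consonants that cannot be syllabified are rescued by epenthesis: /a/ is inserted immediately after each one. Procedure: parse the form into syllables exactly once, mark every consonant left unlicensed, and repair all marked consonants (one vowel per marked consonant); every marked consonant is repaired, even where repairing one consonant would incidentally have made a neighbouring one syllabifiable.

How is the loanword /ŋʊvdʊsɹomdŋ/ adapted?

Syllabifying with onset maximization leaves /v/, /s/, /m/, /d/, /ŋ/ stranded (no codas are permitted; onsets are limited to one consonant).
Epenthesis after each stranded consonant: /v/ → /va/, /s/ → /sa/, /m/ → /ma/, /d/ → /da/, /ŋ/ → /ŋa/.

ŋʊvadʊsaɹomadaŋa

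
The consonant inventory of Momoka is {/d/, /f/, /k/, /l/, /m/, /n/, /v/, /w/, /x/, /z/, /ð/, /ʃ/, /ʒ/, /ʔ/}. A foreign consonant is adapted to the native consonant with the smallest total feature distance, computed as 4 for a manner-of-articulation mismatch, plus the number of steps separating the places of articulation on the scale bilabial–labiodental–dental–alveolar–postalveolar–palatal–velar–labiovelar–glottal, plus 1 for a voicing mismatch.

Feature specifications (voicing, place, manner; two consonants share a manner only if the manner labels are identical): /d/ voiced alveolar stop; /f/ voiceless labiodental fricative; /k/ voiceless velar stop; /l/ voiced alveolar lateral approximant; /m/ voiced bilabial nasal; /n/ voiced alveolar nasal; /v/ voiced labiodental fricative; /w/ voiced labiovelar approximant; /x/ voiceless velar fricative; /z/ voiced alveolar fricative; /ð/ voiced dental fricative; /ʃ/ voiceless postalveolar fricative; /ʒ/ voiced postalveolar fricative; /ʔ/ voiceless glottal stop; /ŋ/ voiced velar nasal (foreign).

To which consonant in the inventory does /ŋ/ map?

n

/n/ is closest: same manner (nasal), place distance 3 (velar→alveolar), same voicing; total 3. Next closest is /k/ at distance 5.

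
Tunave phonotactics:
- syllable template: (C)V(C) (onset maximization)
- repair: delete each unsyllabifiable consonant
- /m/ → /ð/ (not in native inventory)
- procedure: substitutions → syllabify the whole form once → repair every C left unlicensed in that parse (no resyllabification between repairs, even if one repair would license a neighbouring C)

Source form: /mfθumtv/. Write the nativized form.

Substitution: /m/ → /ð/, giving /ðfθuðtv/.
Syllabifying with onset maximization leaves /ð/, /f/, /t/, /v/ stranded (at most one coda consonant is licensed; onsets are limited to one consonant).
Each unlicensed consonant is deleted: /ð/, /f/, /t/, /v/.

θuð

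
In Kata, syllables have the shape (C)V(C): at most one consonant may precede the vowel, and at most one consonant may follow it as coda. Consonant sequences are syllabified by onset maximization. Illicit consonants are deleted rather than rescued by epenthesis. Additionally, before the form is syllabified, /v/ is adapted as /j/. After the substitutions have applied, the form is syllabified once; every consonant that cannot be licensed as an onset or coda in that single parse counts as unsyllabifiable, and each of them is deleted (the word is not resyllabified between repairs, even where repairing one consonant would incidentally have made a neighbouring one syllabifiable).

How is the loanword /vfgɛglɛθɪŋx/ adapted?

Substitution: /v/ → /j/, giving /jfgɛglɛθɪŋx/.
Under (C)V(C), the unsyllabifiable consonants are /j/, /f/, /x/ (at most one coda consonant is licensed; onsets are limited to one consonant).
Each unlicensed consonant is deleted: /j/, /f/, /x/.

gɛglɛθɪŋ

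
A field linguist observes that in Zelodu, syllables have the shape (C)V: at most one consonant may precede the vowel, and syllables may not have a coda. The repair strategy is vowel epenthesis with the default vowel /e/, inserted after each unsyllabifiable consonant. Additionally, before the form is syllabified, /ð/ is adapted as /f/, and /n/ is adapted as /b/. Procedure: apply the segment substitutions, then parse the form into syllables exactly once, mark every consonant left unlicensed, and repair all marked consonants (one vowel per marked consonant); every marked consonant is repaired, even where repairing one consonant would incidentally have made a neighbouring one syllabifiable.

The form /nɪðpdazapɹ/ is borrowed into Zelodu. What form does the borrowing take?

Substitution: /n/ → /b/, /ð/ → /f/, giving /bɪfpdazapɹ/.
Under (C)V, the unsyllabifiable consonants are /f/, /p/, /p/, /ɹ/ (no codas are permitted; onsets are limited to one consonant).
Each unlicensed consonant becomes the onset of a new syllable: /f/ → /fe/, /p/ → /pe/, /p/ → /pe/, /ɹ/ → /ɹe/.

bɪfepedazapeɹe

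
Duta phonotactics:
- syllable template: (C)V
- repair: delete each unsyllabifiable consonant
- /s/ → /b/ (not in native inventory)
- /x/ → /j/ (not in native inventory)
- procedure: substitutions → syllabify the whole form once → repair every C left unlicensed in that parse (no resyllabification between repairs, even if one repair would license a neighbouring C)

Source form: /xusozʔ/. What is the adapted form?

jubo

Substitution: /x/ → /j/, /s/ → /b/, giving /jubozʔ/.
Syllabifying with onset maximization leaves /z/, /ʔ/ stranded (no codas are permitted; onsets are limited to one consonant).
Each unlicensed consonant is deleted: /z/, /ʔ/.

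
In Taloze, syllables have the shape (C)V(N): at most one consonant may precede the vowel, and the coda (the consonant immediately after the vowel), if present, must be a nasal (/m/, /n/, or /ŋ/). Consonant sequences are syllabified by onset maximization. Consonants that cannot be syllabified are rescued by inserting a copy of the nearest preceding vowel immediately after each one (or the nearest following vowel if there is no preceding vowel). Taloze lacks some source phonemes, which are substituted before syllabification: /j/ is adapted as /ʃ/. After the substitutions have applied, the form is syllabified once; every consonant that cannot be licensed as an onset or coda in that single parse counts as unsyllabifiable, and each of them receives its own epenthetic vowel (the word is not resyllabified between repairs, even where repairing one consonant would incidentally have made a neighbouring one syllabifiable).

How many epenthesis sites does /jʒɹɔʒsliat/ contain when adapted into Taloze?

After substitution the input is /ʃʒɹɔʒsliat/.
The unsyllabifiable consonants are /ʃ/, /ʒ/, /ʒ/, /s/, /t/; each receives one epenthetic vowel.

5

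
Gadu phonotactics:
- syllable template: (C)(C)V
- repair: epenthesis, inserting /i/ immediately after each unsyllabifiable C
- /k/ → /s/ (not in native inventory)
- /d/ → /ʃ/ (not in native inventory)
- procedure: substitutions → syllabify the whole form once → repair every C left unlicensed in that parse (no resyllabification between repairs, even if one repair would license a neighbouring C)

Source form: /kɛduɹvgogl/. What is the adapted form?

sɛʃuɹivgogili

Substitution: /k/ → /s/, /d/ → /ʃ/, giving /sɛʃuɹvgogl/.
Under (C)(C)V, the unsyllabifiable consonants are /ɹ/, /g/, /l/ (no codas are permitted; onsets may contain at most 2 consonants).
Epenthesis after each stranded consonant: /ɹ/ → /ɹi/, /g/ → /gi/, /l/ → /li/.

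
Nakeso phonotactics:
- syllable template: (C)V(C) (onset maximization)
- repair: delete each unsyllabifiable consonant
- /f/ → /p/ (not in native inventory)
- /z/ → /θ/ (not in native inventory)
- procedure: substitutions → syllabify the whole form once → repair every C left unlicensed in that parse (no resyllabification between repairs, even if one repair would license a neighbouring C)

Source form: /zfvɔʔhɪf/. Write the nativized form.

Substitution: /z/ → /θ/, /f/ → /p/, giving /θpvɔʔhɪp/.
Under (C)V(C), the unsyllabifiable consonants are /θ/, /p/ (at most one coda consonant is licensed; onsets are limited to one consonant).
Each unlicensed consonant is deleted: /θ/, /p/.

vɔʔhɪp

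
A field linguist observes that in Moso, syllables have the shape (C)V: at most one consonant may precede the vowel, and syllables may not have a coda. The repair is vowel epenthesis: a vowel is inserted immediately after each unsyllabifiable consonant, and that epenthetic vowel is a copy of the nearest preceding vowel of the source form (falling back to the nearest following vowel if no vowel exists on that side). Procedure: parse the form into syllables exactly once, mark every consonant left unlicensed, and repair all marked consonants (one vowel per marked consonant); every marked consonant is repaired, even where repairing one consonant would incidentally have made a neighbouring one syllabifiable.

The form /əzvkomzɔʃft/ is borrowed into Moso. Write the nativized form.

The consonants /z/, /v/, /m/, /ʃ/, /f/, /t/ cannot be parsed into a legal (C)V syllable (no codas are permitted; onsets are limited to one consonant).
Each unlicensed consonant becomes the onset of a new syllable: /z/ → /zə/, /v/ → /və/, /m/ → /mo/, /ʃ/ → /ʃɔ/, /f/ → /fɔ/, /t/ → /tɔ/.

əzəvəkomozɔʃɔfɔtɔ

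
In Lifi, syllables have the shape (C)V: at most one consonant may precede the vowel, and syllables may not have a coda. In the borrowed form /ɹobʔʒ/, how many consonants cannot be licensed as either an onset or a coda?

Under (C)V, the unsyllabifiable consonants are /b/, /ʔ/, /ʒ/ (no codas are permitted; onsets are limited to one consonant).

3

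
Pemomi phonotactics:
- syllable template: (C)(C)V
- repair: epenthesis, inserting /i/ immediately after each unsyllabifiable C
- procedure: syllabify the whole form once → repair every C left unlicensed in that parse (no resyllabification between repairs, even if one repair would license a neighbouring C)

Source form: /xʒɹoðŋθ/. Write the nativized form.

Syllabifying with onset maximization leaves /x/, /ð/, /ŋ/, /θ/ stranded (no codas are permitted; onsets may contain at most 2 consonants).
Each unlicensed consonant becomes the onset of a new syllable: /x/ → /xi/, /ð/ → /ði/, /ŋ/ → /ŋi/, /θ/ → /θi/.

xiʒɹoðiŋiθi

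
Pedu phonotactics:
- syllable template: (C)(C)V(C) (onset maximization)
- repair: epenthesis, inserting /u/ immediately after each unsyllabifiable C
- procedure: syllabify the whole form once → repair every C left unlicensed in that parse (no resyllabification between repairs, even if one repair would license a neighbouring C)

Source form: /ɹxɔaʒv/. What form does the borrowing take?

The consonants /v/ cannot be parsed into a legal (C)(C)V(C) syllable (at most one coda consonant is licensed; onsets may contain at most 2 consonants).
Inserting the epenthetic vowel yields /v/ → /vu/.

ɹxɔaʒvu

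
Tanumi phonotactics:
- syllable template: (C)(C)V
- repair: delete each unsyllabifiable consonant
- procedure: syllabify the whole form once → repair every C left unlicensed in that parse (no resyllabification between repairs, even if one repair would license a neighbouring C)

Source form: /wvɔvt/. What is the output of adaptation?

wvɔ

The consonants /v/, /t/ cannot be parsed into a legal (C)(C)V syllable (no codas are permitted; onsets may contain at most 2 consonants).
Deleting the stranded consonants removes /v/, /t/.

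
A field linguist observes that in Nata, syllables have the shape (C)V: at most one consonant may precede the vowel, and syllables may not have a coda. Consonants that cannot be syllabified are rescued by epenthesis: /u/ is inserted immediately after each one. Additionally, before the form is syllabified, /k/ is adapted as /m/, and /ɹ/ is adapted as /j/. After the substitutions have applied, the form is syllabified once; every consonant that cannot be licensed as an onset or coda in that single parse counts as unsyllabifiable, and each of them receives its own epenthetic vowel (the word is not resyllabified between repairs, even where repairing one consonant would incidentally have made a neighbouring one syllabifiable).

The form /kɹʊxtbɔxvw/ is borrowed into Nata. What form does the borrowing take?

Substitution: /k/ → /m/, /ɹ/ → /j/, giving /mjʊxtbɔxvw/.
Under (C)V, the unsyllabifiable consonants are /m/, /x/, /t/, /x/, /v/, /w/ (no codas are permitted; onsets are limited to one consonant).
Each unlicensed consonant becomes the onset of a new syllable: /m/ → /mu/, /x/ → /xu/, /t/ → /tu/, /x/ → /xu/, /v/ → /vu/, /w/ → /wu/.

mujʊxutubɔxuvuwu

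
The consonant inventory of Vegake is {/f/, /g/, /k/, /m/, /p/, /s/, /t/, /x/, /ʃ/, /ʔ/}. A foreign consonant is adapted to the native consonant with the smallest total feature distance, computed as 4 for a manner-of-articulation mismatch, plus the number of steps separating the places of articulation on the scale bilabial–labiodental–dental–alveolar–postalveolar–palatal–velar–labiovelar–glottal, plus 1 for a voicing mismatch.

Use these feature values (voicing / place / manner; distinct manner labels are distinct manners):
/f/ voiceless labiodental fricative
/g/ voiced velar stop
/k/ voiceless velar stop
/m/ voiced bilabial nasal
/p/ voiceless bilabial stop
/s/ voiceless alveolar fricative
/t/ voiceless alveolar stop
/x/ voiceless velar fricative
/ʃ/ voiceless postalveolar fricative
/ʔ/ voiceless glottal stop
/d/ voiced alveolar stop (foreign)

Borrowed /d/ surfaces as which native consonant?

/t/ is closest: same manner (stop), place distance 0 (alveolar→alveolar), voicing differs (+1); total 1. Next closest is /g/ at distance 3.

t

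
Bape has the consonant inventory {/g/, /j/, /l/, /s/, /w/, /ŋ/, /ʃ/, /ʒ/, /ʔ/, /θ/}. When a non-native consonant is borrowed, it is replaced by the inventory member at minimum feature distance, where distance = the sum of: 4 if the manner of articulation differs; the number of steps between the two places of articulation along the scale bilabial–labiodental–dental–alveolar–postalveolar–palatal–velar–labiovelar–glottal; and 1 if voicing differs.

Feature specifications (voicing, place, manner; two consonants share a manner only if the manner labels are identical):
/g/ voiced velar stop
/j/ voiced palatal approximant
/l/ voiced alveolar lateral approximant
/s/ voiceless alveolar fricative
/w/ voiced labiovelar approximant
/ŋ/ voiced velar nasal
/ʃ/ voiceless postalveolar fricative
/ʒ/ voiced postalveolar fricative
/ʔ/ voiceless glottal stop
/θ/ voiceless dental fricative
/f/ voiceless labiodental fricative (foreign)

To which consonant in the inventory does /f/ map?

θ

/θ/ is closest: same manner (fricative), place distance 1 (labiodental→dental), same voicing; total 1. Next closest is /s/ at distance 2.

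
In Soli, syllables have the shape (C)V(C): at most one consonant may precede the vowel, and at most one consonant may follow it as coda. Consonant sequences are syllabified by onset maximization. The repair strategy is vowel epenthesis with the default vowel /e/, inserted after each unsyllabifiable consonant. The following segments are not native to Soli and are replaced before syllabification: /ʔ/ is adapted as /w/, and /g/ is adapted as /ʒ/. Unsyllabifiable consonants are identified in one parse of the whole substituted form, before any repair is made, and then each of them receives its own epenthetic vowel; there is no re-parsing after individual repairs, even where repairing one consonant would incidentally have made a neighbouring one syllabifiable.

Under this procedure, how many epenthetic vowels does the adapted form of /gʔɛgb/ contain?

After substitution the input is /ʒwɛʒb/.
The unsyllabifiable consonants are /ʒ/, /b/; each receives one epenthetic vowel.

2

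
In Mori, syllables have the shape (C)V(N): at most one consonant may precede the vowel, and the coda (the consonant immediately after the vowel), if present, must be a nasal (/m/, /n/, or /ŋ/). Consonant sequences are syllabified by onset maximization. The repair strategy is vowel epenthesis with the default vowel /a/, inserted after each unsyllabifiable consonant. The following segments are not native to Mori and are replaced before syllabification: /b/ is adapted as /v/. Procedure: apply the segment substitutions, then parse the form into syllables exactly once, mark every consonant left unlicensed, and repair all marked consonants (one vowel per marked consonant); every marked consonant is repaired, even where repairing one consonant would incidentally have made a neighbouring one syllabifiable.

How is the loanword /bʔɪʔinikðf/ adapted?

vaʔɪʔinikaðafa

Substitution: /b/ → /v/, giving /vʔɪʔinikðf/.
Syllabifying with onset maximization leaves /v/, /k/, /ð/, /f/ stranded (only a nasal (/m/, /n/, or /ŋ/) is licensed in coda position; onsets are limited to one consonant).
Epenthesis after each stranded consonant: /v/ → /va/, /k/ → /ka/, /ð/ → /ða/, /f/ → /fa/.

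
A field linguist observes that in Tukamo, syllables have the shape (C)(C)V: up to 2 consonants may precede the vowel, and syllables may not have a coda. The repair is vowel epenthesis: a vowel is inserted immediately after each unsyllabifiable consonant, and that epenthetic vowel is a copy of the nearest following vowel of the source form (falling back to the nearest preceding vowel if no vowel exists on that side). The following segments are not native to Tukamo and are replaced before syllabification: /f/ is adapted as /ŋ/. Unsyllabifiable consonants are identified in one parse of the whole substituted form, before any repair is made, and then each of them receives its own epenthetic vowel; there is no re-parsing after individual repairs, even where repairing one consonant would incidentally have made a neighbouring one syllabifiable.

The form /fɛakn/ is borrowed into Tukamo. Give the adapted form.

ŋɛakana

Substitution: /f/ → /ŋ/, giving /ŋɛakn/.
Under (C)(C)V, the unsyllabifiable consonants are /k/, /n/ (no codas are permitted; onsets may contain at most 2 consonants).
Epenthesis after each stranded consonant: /k/ → /ka/, /n/ → /na/.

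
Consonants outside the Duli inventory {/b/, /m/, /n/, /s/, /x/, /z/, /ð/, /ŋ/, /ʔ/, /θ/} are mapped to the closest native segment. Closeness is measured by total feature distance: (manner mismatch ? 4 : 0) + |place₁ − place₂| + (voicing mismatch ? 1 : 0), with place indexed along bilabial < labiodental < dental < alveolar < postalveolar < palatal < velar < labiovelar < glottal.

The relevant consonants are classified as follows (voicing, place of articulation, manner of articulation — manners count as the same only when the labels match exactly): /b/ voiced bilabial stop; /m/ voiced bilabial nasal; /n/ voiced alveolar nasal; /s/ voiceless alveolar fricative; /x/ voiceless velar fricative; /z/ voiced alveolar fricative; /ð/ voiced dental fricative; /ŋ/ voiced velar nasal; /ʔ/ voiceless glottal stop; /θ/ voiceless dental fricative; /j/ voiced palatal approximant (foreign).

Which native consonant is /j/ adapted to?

ŋ

/ŋ/ is closest: manner differs (approximant→nasal, +4), place distance 1 (palatal→velar), same voicing; total 5. Next closest is /n/ at distance 6.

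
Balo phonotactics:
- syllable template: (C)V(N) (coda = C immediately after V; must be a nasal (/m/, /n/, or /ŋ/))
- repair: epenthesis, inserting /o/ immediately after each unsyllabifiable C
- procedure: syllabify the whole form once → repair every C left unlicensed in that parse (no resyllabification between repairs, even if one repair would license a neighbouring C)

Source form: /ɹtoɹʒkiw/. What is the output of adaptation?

Syllabifying with onset maximization leaves /ɹ/, /ɹ/, /ʒ/, /w/ stranded (only a nasal (/m/, /n/, or /ŋ/) is licensed in coda position; onsets are limited to one consonant).
Epenthesis after each stranded consonant: /ɹ/ → /ɹo/, /ɹ/ → /ɹo/, /ʒ/ → /ʒo/, /w/ → /wo/.

ɹotoɹoʒokiwo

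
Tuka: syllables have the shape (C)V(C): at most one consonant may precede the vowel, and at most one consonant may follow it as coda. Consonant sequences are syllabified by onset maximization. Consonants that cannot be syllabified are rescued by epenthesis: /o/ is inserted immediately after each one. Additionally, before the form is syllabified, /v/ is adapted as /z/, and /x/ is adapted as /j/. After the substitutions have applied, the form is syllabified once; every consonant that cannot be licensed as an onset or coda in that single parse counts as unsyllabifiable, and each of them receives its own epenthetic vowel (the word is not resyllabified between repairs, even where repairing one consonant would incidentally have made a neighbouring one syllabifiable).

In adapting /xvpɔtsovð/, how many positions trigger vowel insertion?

After substitution the input is /jzpɔtsozð/.
The unsyllabifiable consonants are /j/, /z/, /ð/; each receives one epenthetic vowel.

3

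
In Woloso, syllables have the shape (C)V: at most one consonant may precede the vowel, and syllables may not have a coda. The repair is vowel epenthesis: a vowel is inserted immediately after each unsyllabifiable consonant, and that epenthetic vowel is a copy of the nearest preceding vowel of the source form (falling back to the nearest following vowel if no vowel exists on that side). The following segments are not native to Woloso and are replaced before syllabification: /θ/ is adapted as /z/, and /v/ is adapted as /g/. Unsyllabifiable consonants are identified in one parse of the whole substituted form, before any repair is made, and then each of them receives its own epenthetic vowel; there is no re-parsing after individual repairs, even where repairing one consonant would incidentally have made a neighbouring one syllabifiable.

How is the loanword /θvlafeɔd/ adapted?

Substitution: /θ/ → /z/, /v/ → /g/, giving /zglafeɔd/.
The consonants /z/, /g/, /d/ cannot be parsed into a legal (C)V syllable (no codas are permitted; onsets are limited to one consonant).
Inserting the epenthetic vowel yields /z/ → /za/, /g/ → /ga/, /d/ → /dɔ/.

zagalafeɔdɔ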